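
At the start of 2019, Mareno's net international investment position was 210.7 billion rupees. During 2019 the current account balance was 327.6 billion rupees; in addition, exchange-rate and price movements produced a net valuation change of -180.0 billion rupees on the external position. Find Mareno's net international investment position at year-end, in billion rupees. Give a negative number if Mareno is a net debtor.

358.3

Change in NIIP = current account + net valuation change = 327.6 + (-180.0) = 147.6
End-of-year NIIP = 210.7 + 147.6 = 358.3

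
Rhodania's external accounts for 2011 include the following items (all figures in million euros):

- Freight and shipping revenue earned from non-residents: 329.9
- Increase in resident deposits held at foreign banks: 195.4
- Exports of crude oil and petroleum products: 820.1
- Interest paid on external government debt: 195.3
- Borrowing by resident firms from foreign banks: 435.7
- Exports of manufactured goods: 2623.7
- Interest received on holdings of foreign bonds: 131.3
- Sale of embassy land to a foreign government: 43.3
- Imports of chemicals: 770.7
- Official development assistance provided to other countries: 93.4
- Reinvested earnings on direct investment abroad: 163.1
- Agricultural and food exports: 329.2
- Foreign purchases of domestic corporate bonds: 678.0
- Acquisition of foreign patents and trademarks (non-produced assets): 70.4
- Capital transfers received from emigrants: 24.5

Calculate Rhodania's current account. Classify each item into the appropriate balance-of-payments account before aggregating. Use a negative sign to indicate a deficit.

3337.9

Goods: -770.7 + 329.2 + 2623.7 + 820.1 = 3002.3
Services: 329.9
Primary income: 163.1 - 195.3 + 131.3 = 99.1
Secondary income: -93.4
Current account = 3002.3 + 329.9 + 99.1 + (-93.4) = 3337.9
(Excluded from the current account — financial account: increase in resident deposits held at foreign banks 195.4, borrowing by resident firms from foreign banks 435.7, foreign purchases of domestic corporate bonds 678.0; capital account: sale of embassy land to a foreign government 43.3, acquisition of foreign patents and trademarks (non-produced assets) 70.4, capital transfers received from emigrants 24.5.)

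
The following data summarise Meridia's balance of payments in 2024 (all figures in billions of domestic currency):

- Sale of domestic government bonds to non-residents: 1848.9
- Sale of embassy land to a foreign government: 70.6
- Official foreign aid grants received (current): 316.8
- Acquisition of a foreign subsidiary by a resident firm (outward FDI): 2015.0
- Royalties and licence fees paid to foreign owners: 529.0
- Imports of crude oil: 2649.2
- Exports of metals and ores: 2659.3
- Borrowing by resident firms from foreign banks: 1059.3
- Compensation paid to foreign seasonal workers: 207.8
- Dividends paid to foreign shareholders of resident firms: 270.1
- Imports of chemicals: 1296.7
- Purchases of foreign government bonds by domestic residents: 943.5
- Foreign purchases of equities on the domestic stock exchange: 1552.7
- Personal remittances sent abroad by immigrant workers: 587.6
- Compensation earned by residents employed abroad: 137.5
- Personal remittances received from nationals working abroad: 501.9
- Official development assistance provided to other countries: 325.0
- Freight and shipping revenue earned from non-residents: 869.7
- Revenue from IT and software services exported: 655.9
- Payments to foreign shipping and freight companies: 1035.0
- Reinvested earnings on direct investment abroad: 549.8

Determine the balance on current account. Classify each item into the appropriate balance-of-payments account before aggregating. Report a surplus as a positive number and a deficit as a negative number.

Goods: 2659.3 - 2649.2 - 1296.7 = -1286.6
Services: -1035.0 + 655.9 - 529.0 + 869.7 = -38.4
Primary income: -207.8 + 549.8 - 270.1 + 137.5 = 209.4
Secondary income: 501.9 + 316.8 - 325.0 - 587.6 = -93.9
Current account = (-1286.6) + (-38.4) + 209.4 + (-93.9) = -1209.5
(Excluded from the current account — financial account: sale of domestic government bonds to non-residents 1848.9, acquisition of a foreign subsidiary by a resident firm (outward FDI) 2015.0, borrowing by resident firms from foreign banks 1059.3, purchases of foreign government bonds by domestic residents 943.5, foreign purchases of equities on the domestic stock exchange 1552.7; capital account: sale of embassy land to a foreign government 70.6.)

-1209.5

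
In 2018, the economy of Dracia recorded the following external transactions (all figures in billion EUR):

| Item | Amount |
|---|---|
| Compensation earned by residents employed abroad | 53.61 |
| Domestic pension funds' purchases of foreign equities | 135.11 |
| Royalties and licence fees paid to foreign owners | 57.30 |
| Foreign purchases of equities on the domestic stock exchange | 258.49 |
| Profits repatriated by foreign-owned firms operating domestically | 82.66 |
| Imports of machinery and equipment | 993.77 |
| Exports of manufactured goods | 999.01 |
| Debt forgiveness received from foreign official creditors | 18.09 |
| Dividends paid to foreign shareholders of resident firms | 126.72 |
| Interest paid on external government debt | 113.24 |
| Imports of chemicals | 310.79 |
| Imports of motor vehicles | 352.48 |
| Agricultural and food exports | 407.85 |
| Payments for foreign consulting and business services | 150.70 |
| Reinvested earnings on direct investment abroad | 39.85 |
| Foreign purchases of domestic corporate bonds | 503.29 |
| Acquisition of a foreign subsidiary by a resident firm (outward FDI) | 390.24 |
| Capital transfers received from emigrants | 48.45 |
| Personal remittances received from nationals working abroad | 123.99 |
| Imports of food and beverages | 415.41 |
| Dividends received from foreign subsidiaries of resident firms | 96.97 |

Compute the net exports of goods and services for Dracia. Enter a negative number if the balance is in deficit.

Goods: -310.79 + 999.01 + 407.85 - 352.48 - 415.41 - 993.77 = -665.59
Services: -150.70 - 57.30 = -208.00
Trade balance = -665.59 + (-208.00) = -873.59
(Excluded from the trade balance — primary income: compensation earned by residents employed abroad 53.61, profits repatriated by foreign-owned firms operating domestically 82.66, dividends paid to foreign shareholders of resident firms 126.72, interest paid on external government debt 113.24, reinvested earnings on direct investment abroad 39.85, dividends received from foreign subsidiaries of resident firms 96.97; financial account: domestic pension funds' purchases of foreign equities 135.11, foreign purchases of equities on the domestic stock exchange 258.49, foreign purchases of domestic corporate bonds 503.29, acquisition of a foreign subsidiary by a resident firm (outward FDI) 390.24; capital account: debt forgiveness received from foreign official creditors 18.09, capital transfers received from emigrants 48.45; secondary income: personal remittances received from nationals working abroad 123.99.)

-873.59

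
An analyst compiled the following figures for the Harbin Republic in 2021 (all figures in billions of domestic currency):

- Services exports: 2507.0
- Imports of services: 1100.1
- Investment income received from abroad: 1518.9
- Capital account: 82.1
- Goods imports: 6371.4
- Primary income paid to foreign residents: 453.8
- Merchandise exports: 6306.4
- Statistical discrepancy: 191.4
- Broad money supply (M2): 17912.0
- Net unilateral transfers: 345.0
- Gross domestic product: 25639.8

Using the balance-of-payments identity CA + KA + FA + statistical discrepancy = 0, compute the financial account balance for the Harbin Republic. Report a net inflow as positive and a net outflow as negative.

Goods balance = 6306.4 - 6371.4 = -65.0
Services balance = 2507.0 - 1100.1 = 1406.9
Trade balance (goods + services) = -65.0 + 1406.9 = 1341.9
Net primary income = 1518.9 - 453.8 = 1065.1
Net secondary income = 345.0
Current account = 1341.9 + 1065.1 + 345.0 = 2752.0
Financial account = -(2752.0 + 82.1 + 191.4) = -3025.5

-3025.5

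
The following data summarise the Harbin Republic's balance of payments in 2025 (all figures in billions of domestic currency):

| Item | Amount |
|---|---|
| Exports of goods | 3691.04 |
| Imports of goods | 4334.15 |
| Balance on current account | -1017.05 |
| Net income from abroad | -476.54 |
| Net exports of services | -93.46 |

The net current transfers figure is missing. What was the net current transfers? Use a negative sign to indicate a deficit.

196.06

Current account = goods balance + services balance + net primary income + net secondary income
Sum of the known components = -1213.11
Net current transfers = CA - (known components) = -1017.05 - (-1213.11) = 196.06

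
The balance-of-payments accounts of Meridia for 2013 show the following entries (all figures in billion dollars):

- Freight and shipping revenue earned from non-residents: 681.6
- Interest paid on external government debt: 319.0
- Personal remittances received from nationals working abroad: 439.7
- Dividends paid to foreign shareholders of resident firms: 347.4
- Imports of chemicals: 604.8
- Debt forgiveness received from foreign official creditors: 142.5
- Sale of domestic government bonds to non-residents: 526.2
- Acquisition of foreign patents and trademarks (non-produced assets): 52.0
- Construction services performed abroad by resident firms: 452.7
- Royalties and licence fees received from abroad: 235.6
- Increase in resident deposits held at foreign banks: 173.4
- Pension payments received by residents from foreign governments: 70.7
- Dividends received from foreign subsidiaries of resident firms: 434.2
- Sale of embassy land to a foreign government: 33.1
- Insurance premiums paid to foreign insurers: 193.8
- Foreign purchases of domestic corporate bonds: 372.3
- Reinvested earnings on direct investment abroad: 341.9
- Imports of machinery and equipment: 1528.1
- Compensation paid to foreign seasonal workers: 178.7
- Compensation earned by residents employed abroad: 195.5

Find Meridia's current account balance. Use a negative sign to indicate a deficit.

Goods: -604.8 - 1528.1 = -2132.9
Services: 235.6 - 193.8 + 452.7 + 681.6 = 1176.1
Primary income: -319.0 + 195.5 - 178.7 + 341.9 - 347.4 + 434.2 = 126.5
Secondary income: 70.7 + 439.7 = 510.4
Current account = (-2132.9) + 1176.1 + 126.5 + 510.4 = -319.9
(Excluded from the current account — capital account: debt forgiveness received from foreign official creditors 142.5, acquisition of foreign patents and trademarks (non-produced assets) 52.0, sale of embassy land to a foreign government 33.1; financial account: sale of domestic government bonds to non-residents 526.2, increase in resident deposits held at foreign banks 173.4, foreign purchases of domestic corporate bonds 372.3.)

-319.9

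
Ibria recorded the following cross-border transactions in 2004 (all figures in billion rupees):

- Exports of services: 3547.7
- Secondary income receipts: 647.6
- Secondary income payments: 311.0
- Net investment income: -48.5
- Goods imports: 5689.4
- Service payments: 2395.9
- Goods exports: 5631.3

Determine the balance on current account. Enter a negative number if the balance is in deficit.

Goods balance = 5631.3 - 5689.4 = -58.1
Services balance = 3547.7 - 2395.9 = 1151.8
Trade balance (goods + services) = -58.1 + 1151.8 = 1093.7
Net primary income = -48.5
Net secondary income = 647.6 - 311.0 = 336.6
Current account = 1093.7 + (-48.5) + 336.6 = 1381.8

1381.8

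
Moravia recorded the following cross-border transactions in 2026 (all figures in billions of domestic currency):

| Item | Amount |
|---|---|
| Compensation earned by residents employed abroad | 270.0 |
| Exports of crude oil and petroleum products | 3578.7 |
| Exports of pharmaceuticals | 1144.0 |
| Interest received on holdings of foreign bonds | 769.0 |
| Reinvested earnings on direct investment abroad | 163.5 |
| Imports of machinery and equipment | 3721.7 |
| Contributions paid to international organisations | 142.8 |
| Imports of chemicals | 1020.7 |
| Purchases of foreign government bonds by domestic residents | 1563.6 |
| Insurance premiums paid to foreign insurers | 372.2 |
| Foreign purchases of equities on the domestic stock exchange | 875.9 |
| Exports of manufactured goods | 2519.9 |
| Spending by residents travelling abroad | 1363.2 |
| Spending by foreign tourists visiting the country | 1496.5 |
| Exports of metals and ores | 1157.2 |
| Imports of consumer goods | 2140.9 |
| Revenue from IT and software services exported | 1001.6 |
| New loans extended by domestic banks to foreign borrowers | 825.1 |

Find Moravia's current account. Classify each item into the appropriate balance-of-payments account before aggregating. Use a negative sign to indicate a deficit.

3338.9

Goods: -1020.7 + 3578.7 - 3721.7 + 2519.9 - 2140.9 + 1157.2 + 1144.0 = 1516.5
Services: 1001.6 + 1496.5 - 372.2 - 1363.2 = 762.7
Primary income: 270.0 + 769.0 + 163.5 = 1202.5
Secondary income: -142.8
Current account = 1516.5 + 762.7 + 1202.5 + (-142.8) = 3338.9
(Excluded from the current account — financial account: purchases of foreign government bonds by domestic residents 1563.6, foreign purchases of equities on the domestic stock exchange 875.9, new loans extended by domestic banks to foreign borrowers 825.1.)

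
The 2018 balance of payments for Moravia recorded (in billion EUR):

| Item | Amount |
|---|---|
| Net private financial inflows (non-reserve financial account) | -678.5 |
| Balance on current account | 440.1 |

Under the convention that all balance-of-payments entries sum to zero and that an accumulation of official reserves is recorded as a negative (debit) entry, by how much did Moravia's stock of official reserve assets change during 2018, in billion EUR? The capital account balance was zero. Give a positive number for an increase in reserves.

-238.4

Official reserve transactions balance = -(440.1 + (-678.5)) = 238.4
An accumulation of reserves is recorded as a debit (negative entry), so the change in the stock of reserves is the negative of that balance.
Change in official reserves = -(238.4) = -238.4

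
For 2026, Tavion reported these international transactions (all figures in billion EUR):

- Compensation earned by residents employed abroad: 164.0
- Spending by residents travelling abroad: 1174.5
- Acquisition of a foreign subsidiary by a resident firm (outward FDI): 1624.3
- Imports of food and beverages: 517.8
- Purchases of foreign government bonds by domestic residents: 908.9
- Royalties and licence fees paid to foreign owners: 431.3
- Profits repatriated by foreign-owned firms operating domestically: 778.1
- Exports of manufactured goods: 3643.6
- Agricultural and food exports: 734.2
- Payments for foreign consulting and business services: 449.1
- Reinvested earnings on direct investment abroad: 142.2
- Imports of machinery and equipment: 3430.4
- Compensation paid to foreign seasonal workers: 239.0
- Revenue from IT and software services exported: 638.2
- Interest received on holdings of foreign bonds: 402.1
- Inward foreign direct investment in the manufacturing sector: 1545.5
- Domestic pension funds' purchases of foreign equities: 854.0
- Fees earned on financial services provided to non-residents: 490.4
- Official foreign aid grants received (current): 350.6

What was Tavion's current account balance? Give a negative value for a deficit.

Goods: -3430.4 + 3643.6 + 734.2 - 517.8 = 429.6
Services: -431.3 + 490.4 - 449.1 + 638.2 - 1174.5 = -926.3
Primary income: -778.1 + 164.0 - 239.0 + 142.2 + 402.1 = -308.8
Secondary income: 350.6
Current account = 429.6 + (-926.3) + (-308.8) + 350.6 = -454.9
(Excluded from the current account — financial account: acquisition of a foreign subsidiary by a resident firm (outward FDI) 1624.3, purchases of foreign government bonds by domestic residents 908.9, inward foreign direct investment in the manufacturing sector 1545.5, domestic pension funds' purchases of foreign equities 854.0.)

-454.9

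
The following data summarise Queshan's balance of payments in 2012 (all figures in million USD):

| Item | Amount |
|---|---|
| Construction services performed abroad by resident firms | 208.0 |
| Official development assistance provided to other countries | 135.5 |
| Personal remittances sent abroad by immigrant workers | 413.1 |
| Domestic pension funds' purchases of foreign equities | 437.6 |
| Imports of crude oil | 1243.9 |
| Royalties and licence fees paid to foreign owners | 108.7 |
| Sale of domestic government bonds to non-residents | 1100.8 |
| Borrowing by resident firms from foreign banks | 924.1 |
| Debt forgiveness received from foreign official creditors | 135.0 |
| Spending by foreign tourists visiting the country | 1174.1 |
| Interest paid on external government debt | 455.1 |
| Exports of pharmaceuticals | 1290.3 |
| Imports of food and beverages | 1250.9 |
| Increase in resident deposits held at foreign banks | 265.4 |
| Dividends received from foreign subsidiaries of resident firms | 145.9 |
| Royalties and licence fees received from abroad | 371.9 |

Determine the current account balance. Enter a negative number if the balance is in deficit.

Goods: 1290.3 - 1243.9 - 1250.9 = -1204.5
Services: -108.7 + 208.0 + 371.9 + 1174.1 = 1645.3
Primary income: -455.1 + 145.9 = -309.2
Secondary income: -413.1 - 135.5 = -548.6
Current account = (-1204.5) + 1645.3 + (-309.2) + (-548.6) = -417.0
(Excluded from the current account — financial account: domestic pension funds' purchases of foreign equities 437.6, sale of domestic government bonds to non-residents 1100.8, borrowing by resident firms from foreign banks 924.1, increase in resident deposits held at foreign banks 265.4; capital account: debt forgiveness received from foreign official creditors 135.0.)

-417.0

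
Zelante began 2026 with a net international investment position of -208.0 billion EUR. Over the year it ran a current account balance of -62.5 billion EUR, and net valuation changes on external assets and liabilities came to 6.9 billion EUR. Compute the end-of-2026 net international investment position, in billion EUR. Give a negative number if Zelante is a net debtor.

Change in NIIP = current account + net valuation change = -62.5 + 6.9 = -55.6
End-of-year NIIP = -208.0 + (-55.6) = -263.6

-263.6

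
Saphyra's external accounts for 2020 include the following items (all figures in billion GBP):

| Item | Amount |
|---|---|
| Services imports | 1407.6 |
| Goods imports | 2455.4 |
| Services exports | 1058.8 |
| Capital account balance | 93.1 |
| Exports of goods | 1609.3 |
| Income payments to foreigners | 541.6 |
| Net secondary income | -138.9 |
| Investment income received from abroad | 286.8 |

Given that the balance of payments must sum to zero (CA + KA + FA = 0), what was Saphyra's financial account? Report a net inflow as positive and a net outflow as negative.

1495.5

Goods balance = 1609.3 - 2455.4 = -846.1
Services balance = 1058.8 - 1407.6 = -348.8
Trade balance (goods + services) = -846.1 + (-348.8) = -1194.9
Net primary income = 286.8 - 541.6 = -254.8
Net secondary income = -138.9
Current account = -1194.9 + (-254.8) + (-138.9) = -1588.6
Financial account = -(-1588.6 + 93.1) = 1495.5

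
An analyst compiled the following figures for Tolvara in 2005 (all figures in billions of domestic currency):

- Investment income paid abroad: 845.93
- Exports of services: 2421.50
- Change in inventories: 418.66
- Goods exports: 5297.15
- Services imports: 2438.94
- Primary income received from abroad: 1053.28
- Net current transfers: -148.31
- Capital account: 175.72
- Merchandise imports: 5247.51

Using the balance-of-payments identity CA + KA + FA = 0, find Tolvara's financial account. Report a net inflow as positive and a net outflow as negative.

-266.96

Goods balance = 5297.15 - 5247.51 = 49.64
Services balance = 2421.50 - 2438.94 = -17.44
Trade balance (goods + services) = 49.64 + (-17.44) = 32.20
Net primary income = 1053.28 - 845.93 = 207.35
Net secondary income = -148.31
Current account = 32.20 + 207.35 + (-148.31) = 91.24
Financial account = -(91.24 + 175.72) = -266.96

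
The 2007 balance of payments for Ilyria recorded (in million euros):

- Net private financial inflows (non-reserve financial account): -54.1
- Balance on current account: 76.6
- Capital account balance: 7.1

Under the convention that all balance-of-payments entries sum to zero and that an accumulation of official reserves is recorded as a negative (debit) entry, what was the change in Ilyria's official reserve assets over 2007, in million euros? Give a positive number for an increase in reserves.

Official reserve transactions balance = -(76.6 + 7.1 + (-54.1)) = -29.6
An accumulation of reserves is recorded as a debit (negative entry), so the change in the stock of reserves is the negative of that balance.
Change in official reserves = -(-29.6) = 29.6

29.6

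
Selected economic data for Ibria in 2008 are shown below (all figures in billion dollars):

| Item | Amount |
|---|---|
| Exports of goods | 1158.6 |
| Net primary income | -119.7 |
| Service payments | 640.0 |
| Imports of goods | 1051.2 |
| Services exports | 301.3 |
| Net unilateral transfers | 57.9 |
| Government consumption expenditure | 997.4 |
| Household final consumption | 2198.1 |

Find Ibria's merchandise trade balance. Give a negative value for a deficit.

107.4

Goods balance = 1158.6 - 1051.2 = 107.4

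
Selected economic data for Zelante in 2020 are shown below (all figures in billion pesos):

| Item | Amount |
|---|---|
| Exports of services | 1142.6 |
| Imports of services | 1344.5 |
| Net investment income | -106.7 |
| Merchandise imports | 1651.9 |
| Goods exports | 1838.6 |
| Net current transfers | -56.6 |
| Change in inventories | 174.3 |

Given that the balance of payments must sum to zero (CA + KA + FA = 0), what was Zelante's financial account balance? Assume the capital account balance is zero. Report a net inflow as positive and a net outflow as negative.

Goods balance = 1838.6 - 1651.9 = 186.7
Services balance = 1142.6 - 1344.5 = -201.9
Trade balance (goods + services) = 186.7 + (-201.9) = -15.2
Net primary income = -106.7
Net secondary income = -56.6
Current account = -15.2 + (-106.7) + (-56.6) = -178.5
Financial account = -(-178.5) = 178.5

178.5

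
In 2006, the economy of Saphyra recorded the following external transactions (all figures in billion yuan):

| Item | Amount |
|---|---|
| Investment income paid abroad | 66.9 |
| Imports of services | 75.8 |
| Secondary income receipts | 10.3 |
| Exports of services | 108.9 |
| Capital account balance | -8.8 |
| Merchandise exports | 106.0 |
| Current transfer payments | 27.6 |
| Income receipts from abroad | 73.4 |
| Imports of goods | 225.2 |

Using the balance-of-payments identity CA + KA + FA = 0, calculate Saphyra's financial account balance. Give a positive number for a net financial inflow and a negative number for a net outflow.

Goods balance = 106.0 - 225.2 = -119.2
Services balance = 108.9 - 75.8 = 33.1
Trade balance (goods + services) = -119.2 + 33.1 = -86.1
Net primary income = 73.4 - 66.9 = 6.5
Net secondary income = 10.3 - 27.6 = -17.3
Current account = -86.1 + 6.5 + (-17.3) = -96.9
Financial account = -(-96.9 + (-8.8)) = 105.7

105.7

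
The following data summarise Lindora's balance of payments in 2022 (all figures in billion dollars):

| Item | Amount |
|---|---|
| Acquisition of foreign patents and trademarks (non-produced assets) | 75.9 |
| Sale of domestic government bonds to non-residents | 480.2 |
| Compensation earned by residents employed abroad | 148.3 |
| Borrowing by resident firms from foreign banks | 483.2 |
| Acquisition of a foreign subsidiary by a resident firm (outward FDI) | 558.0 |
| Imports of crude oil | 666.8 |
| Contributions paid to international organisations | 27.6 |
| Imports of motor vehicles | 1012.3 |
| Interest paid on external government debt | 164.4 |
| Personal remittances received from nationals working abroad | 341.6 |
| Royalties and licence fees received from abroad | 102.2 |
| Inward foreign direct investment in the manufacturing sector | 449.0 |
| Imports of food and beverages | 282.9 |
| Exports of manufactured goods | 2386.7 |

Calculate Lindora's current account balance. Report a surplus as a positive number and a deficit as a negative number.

Goods: -282.9 - 666.8 + 2386.7 - 1012.3 = 424.7
Services: 102.2
Primary income: -164.4 + 148.3 = -16.1
Secondary income: 341.6 - 27.6 = 314.0
Current account = 424.7 + 102.2 + (-16.1) + 314.0 = 824.8
(Excluded from the current account — capital account: acquisition of foreign patents and trademarks (non-produced assets) 75.9; financial account: sale of domestic government bonds to non-residents 480.2, borrowing by resident firms from foreign banks 483.2, acquisition of a foreign subsidiary by a resident firm (outward FDI) 558.0, inward foreign direct investment in the manufacturing sector 449.0.)

824.8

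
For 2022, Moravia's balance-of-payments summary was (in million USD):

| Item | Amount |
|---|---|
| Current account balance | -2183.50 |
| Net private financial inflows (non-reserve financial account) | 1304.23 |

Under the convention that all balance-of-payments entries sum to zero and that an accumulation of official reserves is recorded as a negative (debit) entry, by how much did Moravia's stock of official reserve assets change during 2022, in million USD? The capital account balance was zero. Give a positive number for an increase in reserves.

Official reserve transactions balance = -((-2183.50) + 1304.23) = 879.27
An accumulation of reserves is recorded as a debit (negative entry), so the change in the stock of reserves is the negative of that balance.
Change in official reserves = -(879.27) = -879.27

-879.27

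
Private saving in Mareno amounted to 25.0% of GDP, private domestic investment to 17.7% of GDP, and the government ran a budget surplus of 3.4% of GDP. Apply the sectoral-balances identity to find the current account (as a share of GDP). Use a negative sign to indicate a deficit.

10.7

By the sectoral-balances identity, CA = (S_private - I) + (T - G).
Private balance = 25.0 - 17.7 = 7.3
Government balance (T - G) = 3.4
CA = 7.3 + 3.4 = 10.7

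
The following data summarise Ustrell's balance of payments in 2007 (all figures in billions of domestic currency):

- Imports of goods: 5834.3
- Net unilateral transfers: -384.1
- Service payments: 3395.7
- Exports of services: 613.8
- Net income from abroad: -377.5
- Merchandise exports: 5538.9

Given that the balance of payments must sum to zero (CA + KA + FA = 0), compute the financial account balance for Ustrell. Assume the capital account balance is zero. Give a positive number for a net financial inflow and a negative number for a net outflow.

3838.9

Goods balance = 5538.9 - 5834.3 = -295.4
Services balance = 613.8 - 3395.7 = -2781.9
Trade balance (goods + services) = -295.4 + (-2781.9) = -3077.3
Net primary income = -377.5
Net secondary income = -384.1
Current account = -3077.3 + (-377.5) + (-384.1) = -3838.9
Financial account = -(-3838.9) = 3838.9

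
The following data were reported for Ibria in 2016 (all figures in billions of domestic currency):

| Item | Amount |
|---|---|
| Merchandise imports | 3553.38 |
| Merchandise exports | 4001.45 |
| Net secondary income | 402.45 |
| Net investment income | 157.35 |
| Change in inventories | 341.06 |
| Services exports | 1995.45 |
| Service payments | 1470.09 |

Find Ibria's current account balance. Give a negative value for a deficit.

1533.23

Goods balance = 4001.45 - 3553.38 = 448.07
Services balance = 1995.45 - 1470.09 = 525.36
Trade balance (goods + services) = 448.07 + 525.36 = 973.43
Net primary income = 157.35
Net secondary income = 402.45
Current account = 973.43 + 157.35 + 402.45 = 1533.23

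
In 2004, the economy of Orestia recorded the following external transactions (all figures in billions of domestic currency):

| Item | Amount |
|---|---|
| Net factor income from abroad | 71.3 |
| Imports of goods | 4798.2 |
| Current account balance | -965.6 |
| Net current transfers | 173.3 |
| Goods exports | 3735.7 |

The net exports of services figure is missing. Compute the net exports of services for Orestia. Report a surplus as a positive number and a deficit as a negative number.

-147.7

Current account = goods balance + services balance + net primary income + net secondary income
Sum of the known components = -817.9
Net exports of services = CA - (known components) = -965.6 - (-817.9) = -147.7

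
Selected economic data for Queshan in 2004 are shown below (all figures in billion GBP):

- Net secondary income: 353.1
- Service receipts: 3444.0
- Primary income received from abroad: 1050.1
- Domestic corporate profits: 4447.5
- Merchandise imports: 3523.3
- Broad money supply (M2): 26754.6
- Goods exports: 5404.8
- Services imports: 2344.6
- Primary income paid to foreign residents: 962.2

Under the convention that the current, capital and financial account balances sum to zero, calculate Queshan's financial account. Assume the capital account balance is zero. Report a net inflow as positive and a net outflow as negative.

-3421.9

Goods balance = 5404.8 - 3523.3 = 1881.5
Services balance = 3444.0 - 2344.6 = 1099.4
Trade balance (goods + services) = 1881.5 + 1099.4 = 2980.9
Net primary income = 1050.1 - 962.2 = 87.9
Net secondary income = 353.1
Current account = 2980.9 + 87.9 + 353.1 = 3421.9
Financial account = -(3421.9) = -3421.9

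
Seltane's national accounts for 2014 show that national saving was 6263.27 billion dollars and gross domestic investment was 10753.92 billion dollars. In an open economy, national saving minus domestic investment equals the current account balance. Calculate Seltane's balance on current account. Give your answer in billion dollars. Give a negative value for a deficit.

CA = S - I = 6263.27 - 10753.92 = -4490.65

-4490.65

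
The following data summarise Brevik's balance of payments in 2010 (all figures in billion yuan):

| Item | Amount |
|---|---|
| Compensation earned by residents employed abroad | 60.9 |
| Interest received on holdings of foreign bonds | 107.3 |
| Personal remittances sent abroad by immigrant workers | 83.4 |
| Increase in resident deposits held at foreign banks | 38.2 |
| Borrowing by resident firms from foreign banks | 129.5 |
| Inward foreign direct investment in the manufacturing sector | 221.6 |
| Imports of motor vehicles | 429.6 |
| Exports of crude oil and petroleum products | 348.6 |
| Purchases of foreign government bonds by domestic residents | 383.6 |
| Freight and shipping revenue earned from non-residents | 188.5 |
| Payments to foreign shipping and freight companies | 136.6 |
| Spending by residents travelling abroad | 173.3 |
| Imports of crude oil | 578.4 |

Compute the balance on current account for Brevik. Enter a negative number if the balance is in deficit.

Goods: -578.4 + 348.6 - 429.6 = -659.4
Services: -136.6 - 173.3 + 188.5 = -121.4
Primary income: 107.3 + 60.9 = 168.2
Secondary income: -83.4
Current account = (-659.4) + (-121.4) + 168.2 + (-83.4) = -696.0
(Excluded from the current account — financial account: increase in resident deposits held at foreign banks 38.2, borrowing by resident firms from foreign banks 129.5, inward foreign direct investment in the manufacturing sector 221.6, purchases of foreign government bonds by domestic residents 383.6.)

-696.0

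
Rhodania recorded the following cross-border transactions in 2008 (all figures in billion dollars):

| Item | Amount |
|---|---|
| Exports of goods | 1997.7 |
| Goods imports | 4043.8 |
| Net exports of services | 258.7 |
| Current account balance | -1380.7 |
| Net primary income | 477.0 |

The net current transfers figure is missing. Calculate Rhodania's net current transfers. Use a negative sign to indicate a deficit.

-70.3

Current account = goods balance + services balance + net primary income + net secondary income
Sum of the known components = -1310.4
Net current transfers = CA - (known components) = -1380.7 - (-1310.4) = -70.3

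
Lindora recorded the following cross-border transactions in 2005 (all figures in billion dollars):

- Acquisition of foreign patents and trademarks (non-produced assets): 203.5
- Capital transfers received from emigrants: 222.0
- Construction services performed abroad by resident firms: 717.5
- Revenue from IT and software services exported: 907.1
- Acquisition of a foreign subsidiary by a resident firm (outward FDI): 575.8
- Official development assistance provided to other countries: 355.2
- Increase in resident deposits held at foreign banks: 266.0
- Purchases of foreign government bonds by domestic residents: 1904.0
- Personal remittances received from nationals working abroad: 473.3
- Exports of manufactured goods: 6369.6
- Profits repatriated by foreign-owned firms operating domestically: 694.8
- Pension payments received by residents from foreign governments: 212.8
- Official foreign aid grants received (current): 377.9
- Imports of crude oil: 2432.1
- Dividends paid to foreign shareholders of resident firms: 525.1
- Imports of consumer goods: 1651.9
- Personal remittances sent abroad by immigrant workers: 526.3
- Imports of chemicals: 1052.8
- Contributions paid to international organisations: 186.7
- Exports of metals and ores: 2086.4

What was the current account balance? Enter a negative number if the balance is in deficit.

Goods: -1052.8 - 2432.1 - 1651.9 + 6369.6 + 2086.4 = 3319.2
Services: 907.1 + 717.5 = 1624.6
Primary income: -694.8 - 525.1 = -1219.9
Secondary income: 377.9 - 526.3 + 473.3 - 355.2 + 212.8 - 186.7 = -4.2
Current account = 3319.2 + 1624.6 + (-1219.9) + (-4.2) = 3719.7
(Excluded from the current account — capital account: acquisition of foreign patents and trademarks (non-produced assets) 203.5, capital transfers received from emigrants 222.0; financial account: acquisition of a foreign subsidiary by a resident firm (outward FDI) 575.8, increase in resident deposits held at foreign banks 266.0, purchases of foreign government bonds by domestic residents 1904.0.)

3719.7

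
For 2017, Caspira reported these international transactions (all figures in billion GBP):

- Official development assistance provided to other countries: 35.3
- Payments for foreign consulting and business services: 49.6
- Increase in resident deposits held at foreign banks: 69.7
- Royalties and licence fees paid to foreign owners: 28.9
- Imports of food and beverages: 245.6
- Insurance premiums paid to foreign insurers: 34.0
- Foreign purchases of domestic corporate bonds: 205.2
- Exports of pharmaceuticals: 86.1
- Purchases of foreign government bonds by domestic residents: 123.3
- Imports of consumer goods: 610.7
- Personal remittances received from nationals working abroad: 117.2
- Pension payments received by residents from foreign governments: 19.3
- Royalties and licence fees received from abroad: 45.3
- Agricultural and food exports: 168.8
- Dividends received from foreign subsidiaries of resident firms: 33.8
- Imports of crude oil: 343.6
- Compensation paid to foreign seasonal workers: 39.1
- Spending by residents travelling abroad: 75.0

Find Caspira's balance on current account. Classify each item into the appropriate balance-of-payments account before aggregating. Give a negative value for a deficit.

-991.3

Goods: -610.7 + 168.8 - 343.6 - 245.6 + 86.1 = -945.0
Services: 45.3 - 75.0 - 49.6 - 28.9 - 34.0 = -142.2
Primary income: 33.8 - 39.1 = -5.3
Secondary income: 19.3 - 35.3 + 117.2 = 101.2
Current account = (-945.0) + (-142.2) + (-5.3) + 101.2 = -991.3
(Excluded from the current account — financial account: increase in resident deposits held at foreign banks 69.7, foreign purchases of domestic corporate bonds 205.2, purchases of foreign government bonds by domestic residents 123.3.)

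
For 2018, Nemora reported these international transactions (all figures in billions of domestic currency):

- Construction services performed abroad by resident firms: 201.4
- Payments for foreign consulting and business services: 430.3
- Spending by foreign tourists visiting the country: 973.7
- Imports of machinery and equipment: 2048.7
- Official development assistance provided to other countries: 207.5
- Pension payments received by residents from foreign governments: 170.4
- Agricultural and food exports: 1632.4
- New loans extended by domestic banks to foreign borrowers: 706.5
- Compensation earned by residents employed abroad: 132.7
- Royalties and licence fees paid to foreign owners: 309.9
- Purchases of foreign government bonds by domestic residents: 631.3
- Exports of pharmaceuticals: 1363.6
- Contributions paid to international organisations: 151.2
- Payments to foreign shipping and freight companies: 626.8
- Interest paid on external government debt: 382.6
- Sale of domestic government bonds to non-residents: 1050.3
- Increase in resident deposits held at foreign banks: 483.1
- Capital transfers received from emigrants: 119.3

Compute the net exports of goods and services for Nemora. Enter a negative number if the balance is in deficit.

755.4

Goods: 1363.6 - 2048.7 + 1632.4 = 947.3
Services: 201.4 + 973.7 - 309.9 - 626.8 - 430.3 = -191.9
Trade balance = 947.3 + (-191.9) = 755.4
(Excluded from the trade balance — secondary income: official development assistance provided to other countries 207.5, pension payments received by residents from foreign governments 170.4, contributions paid to international organisations 151.2; financial account: new loans extended by domestic banks to foreign borrowers 706.5, purchases of foreign government bonds by domestic residents 631.3, sale of domestic government bonds to non-residents 1050.3, increase in resident deposits held at foreign banks 483.1; primary income: compensation earned by residents employed abroad 132.7, interest paid on external government debt 382.6; capital account: capital transfers received from emigrants 119.3.)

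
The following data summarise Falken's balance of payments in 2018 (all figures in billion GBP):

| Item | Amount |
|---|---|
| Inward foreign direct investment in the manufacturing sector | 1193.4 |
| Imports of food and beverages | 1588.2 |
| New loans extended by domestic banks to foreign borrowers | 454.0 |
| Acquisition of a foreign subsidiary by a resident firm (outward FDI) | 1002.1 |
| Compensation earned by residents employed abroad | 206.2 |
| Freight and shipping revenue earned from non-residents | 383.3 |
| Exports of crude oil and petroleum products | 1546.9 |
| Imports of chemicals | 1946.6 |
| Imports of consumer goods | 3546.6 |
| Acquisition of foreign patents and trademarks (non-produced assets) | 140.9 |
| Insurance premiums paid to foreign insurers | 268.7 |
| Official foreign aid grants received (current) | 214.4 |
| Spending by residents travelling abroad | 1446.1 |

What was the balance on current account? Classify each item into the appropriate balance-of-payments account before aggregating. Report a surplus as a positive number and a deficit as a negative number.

-6445.4

Goods: 1546.9 - 3546.6 - 1588.2 - 1946.6 = -5534.5
Services: 383.3 - 1446.1 - 268.7 = -1331.5
Primary income: 206.2
Secondary income: 214.4
Current account = (-5534.5) + (-1331.5) + 206.2 + 214.4 = -6445.4
(Excluded from the current account — financial account: inward foreign direct investment in the manufacturing sector 1193.4, new loans extended by domestic banks to foreign borrowers 454.0, acquisition of a foreign subsidiary by a resident firm (outward FDI) 1002.1; capital account: acquisition of foreign patents and trademarks (non-produced assets) 140.9.)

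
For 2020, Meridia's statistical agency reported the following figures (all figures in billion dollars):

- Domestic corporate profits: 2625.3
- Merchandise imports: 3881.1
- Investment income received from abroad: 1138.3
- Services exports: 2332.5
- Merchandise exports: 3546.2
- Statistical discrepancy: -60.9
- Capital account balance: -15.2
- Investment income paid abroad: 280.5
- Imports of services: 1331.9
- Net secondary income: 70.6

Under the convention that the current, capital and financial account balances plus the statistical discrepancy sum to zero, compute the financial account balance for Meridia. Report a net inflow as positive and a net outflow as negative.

Goods balance = 3546.2 - 3881.1 = -334.9
Services balance = 2332.5 - 1331.9 = 1000.6
Trade balance (goods + services) = -334.9 + 1000.6 = 665.7
Net primary income = 1138.3 - 280.5 = 857.8
Net secondary income = 70.6
Current account = 665.7 + 857.8 + 70.6 = 1594.1
Financial account = -(1594.1 + (-15.2) + (-60.9)) = -1518.0

-1518.0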